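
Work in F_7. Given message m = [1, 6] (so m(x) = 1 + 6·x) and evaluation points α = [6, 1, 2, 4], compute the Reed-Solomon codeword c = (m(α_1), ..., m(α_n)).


c = [2, 0, 6, 4]

Message polynomial: m(x) = 1 + 6·x (mod 7).
For each evaluation point α_i, compute m(α_i) mod 7:
  α_1 = 6: Horner steps 6 → 2, so m(6) = 2.
  α_2 = 1: Horner steps 6 → 0, so m(1) = 0.
  α_3 = 2: Horner steps 6 → 6, so m(2) = 6.
  α_4 = 4: Horner steps 6 → 4, so m(4) = 4.
Codeword c = [2, 0, 6, 4] ∈ F_7^4.


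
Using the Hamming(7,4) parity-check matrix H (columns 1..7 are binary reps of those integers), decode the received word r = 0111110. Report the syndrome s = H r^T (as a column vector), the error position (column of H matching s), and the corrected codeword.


s = (1, 1, 0)^T, error position = 6, corrected codeword c = 0111100

Compute s = H r^T mod 2 one row at a time:
  s_1 = 1 + 1 + 1 + 0 = 3 ≡ 1 (mod 2).
  s_2 = 1 + 1 + 1 + 0 = 3 ≡ 1 (mod 2).
  s_3 = 0 + 1 + 1 + 0 = 2 ≡ 0 (mod 2).
s = (1, 1, 0)^T — this equals column 6 of H (binary 110), so error is at position 6.
Correct: flip bit 6 of r = 0111110 to get c = 0111100.


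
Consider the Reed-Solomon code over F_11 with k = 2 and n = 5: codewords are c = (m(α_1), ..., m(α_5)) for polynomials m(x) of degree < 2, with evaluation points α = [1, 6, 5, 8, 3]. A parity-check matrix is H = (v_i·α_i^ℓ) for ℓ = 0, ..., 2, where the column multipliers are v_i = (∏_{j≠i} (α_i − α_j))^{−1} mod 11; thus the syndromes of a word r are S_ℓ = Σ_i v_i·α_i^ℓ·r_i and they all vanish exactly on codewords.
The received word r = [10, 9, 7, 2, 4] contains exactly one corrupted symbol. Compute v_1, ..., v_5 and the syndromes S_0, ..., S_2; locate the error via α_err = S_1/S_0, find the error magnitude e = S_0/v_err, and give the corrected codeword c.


S = (2, 6, 7), error at position 5, error magnitude e = 1, c = [10, 9, 7, 2, 3].

Step 1: column multipliers v_i = (∏_{j≠i}(α_i − α_j))^{−1} mod 11.
  i = 1 (α = 1): (1−6)(1−5)(1−8)(1−3) = (−5)·(−4)·(−7)·(−2) = 280 ≡ 5, so v_1 = 5^{−1} = 9 (mod 11).
  i = 2 (α = 6): (6−1)(6−5)(6−8)(6−3) = 5·1·(−2)·3 = −30 ≡ 3, so v_2 = 3^{−1} = 4 (mod 11).
  i = 3 (α = 5): (5−1)(5−6)(5−8)(5−3) = 4·(−1)·(−3)·2 = 24 ≡ 2, so v_3 = 2^{−1} = 6 (mod 11).
  i = 4 (α = 8): (8−1)(8−6)(8−5)(8−3) = 7·2·3·5 = 210 ≡ 1, so v_4 = 1^{−1} = 1 (mod 11).
  i = 5 (α = 3): (3−1)(3−6)(3−5)(3−8) = 2·(−3)·(−2)·(−5) = −60 ≡ 6, so v_5 = 6^{−1} = 2 (mod 11).
  v = [9, 4, 6, 1, 2].
Step 2: syndromes of r = [10, 9, 7, 2, 4] (all sums mod 11).
  S_0 = Σ v_i r_i = 9·10 + 4·9 + 6·7 + 1·2 + 2·4 = 178 ≡ 2.
  S_1 = Σ v_i α_i r_i = 9·1·10 + 4·6·9 + 6·5·7 + 1·8·2 + 2·3·4 = 556 ≡ 6.
  α_i^2 mod 11 = [1, 3, 3, 9, 9].
  S_2 = Σ v_i α_i^2 r_i = 9·1·10 + 4·3·9 + 6·3·7 + 1·9·2 + 2·9·4 = 414 ≡ 7.
  S = (2, 6, 7) ≠ 0, so r is not a codeword (an error is present).
Step 3: locate the error. For a single error e at position i, S_ℓ = v_i·e·α_i^ℓ, so α_err = S_1/S_0.
  S_0^{−1} = 2^{−1} = 6 (mod 11), so α_err = 6·6 = 36 ≡ 3 = α_5. Error position i = 5.
  Consistency check: S_2/S_1 = 7·2 = 14 ≡ 3 = α_err ✓ (single-error assumption holds).
Step 4: error magnitude e = S_0/v_5 = S_0·∏_{j≠5}(α_5 − α_j) = 2·6 = 12 ≡ 1 (mod 11).
Step 5: correct position 5: c_5 = r_5 − e = 4 − 1 ≡ 3 (mod 11). Hence c = [10, 9, 7, 2, 3].
  Check: interpolating c through the α_i gives m(x) = 8 + 2·x (degree < 2) with m(α_i) = c_i for every i, so c is indeed a codeword.


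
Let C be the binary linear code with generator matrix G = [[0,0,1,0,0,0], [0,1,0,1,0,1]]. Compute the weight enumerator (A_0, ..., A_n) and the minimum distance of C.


Weight distribution: A_0 = 1, A_1 = 1, A_3 = 1, A_4 = 1. Minimum distance d = 1.

Enumerate all 2^2 = 4 messages m ∈ F_2^2.
For each, compute codeword c = mG in F_2^6, then tally its weight.
  m = 00 → c = 000000, weight = 0.
  m = 10 → c = 001000, weight = 1.
  m = 01 → c = 010101, weight = 3.
  m = 11 → c = 011101, weight = 4.
Tally weights:
  weight 0: 1 codewords.
  weight 1: 1 codewords.
  weight 3: 1 codewords.
  weight 4: 1 codewords.
Minimum distance d = smallest w > 0 with A_w > 0 = 1.
Sanity: Σ A_w = 4 = 2^2 = 4 ✓.


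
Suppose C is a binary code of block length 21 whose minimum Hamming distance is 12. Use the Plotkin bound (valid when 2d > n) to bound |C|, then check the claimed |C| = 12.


Plotkin bound M ≤ 8; given |C| = 12 > bound (violated).

Check applicability: 2d = 24, n = 21.
2d − n = 3 > 0, so Plotkin applies.
Compute d/(2d−n) = 12/3 ≈ 4.0000.
⌊d/(2d−n)⌋ = 4.
Plotkin bound: M ≤ 2·4 = 8.
Given |C| = 12, check: VIOLATED.
This |C| is above the Plotkin bound, so no binary code with n = 21, d = 12 and 12 codewords exists.


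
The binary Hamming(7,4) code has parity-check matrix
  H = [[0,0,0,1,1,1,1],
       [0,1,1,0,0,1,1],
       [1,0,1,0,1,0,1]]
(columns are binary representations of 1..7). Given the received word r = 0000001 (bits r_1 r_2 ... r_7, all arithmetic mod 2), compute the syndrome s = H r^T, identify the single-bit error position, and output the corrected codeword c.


s = (1, 1, 1)^T, error position = 7, corrected codeword c = 0000000

Compute s = H r^T mod 2 one row at a time:
  s_1 = 0 + 0 + 0 + 1 = 1 ≡ 1 (mod 2).
  s_2 = 0 + 0 + 0 + 1 = 1 ≡ 1 (mod 2).
  s_3 = 0 + 0 + 0 + 1 = 1 ≡ 1 (mod 2).
s = (1, 1, 1)^T — this equals column 7 of H (binary 111), so error is at position 7.
Correct: flip bit 7 of r = 0000001 to get c = 0000000.


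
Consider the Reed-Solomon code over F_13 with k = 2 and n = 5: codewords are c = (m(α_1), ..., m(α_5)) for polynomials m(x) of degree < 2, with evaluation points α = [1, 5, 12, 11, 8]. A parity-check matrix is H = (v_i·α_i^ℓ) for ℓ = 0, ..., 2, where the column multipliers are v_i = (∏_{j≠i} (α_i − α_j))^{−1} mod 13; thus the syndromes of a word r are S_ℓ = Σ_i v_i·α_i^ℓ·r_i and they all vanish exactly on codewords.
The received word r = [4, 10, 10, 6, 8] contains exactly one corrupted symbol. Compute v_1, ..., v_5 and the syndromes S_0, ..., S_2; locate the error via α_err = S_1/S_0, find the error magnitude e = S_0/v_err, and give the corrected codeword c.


S = (1, 12, 1), error at position 3, error magnitude e = 9, c = [4, 10, 1, 6, 8].

Step 1: column multipliers v_i = (∏_{j≠i}(α_i − α_j))^{−1} mod 13.
  i = 1 (α = 1): (1−5)(1−12)(1−11)(1−8) = (−4)·(−11)·(−10)·(−7) = 3080 ≡ 12, so v_1 = 12^{−1} = 12 (mod 13).
  i = 2 (α = 5): (5−1)(5−12)(5−11)(5−8) = 4·(−7)·(−6)·(−3) = −504 ≡ 3, so v_2 = 3^{−1} = 9 (mod 13).
  i = 3 (α = 12): (12−1)(12−5)(12−11)(12−8) = 11·7·1·4 = 308 ≡ 9, so v_3 = 9^{−1} = 3 (mod 13).
  i = 4 (α = 11): (11−1)(11−5)(11−12)(11−8) = 10·6·(−1)·3 = −180 ≡ 2, so v_4 = 2^{−1} = 7 (mod 13).
  i = 5 (α = 8): (8−1)(8−5)(8−12)(8−11) = 7·3·(−4)·(−3) = 252 ≡ 5, so v_5 = 5^{−1} = 8 (mod 13).
  v = [12, 9, 3, 7, 8].
Step 2: syndromes of r = [4, 10, 10, 6, 8] (all sums mod 13).
  S_0 = Σ v_i r_i = 12·4 + 9·10 + 3·10 + 7·6 + 8·8 = 274 ≡ 1.
  S_1 = Σ v_i α_i r_i = 12·1·4 + 9·5·10 + 3·12·10 + 7·11·6 + 8·8·8 = 1832 ≡ 12.
  α_i^2 mod 13 = [1, 12, 1, 4, 12].
  S_2 = Σ v_i α_i^2 r_i = 12·1·4 + 9·12·10 + 3·1·10 + 7·4·6 + 8·12·8 = 2094 ≡ 1.
  S = (1, 12, 1) ≠ 0, so r is not a codeword (an error is present).
Step 3: locate the error. For a single error e at position i, S_ℓ = v_i·e·α_i^ℓ, so α_err = S_1/S_0.
  S_0^{−1} = 1^{−1} = 1 (mod 13), so α_err = 12·1 = 12 ≡ 12 = α_3. Error position i = 3.
  Consistency check: S_2/S_1 = 1·12 = 12 ≡ 12 = α_err ✓ (single-error assumption holds).
Step 4: error magnitude e = S_0/v_3 = S_0·∏_{j≠3}(α_3 − α_j) = 1·9 = 9 ≡ 9 (mod 13).
Step 5: correct position 3: c_3 = r_3 − e = 10 − 9 ≡ 1 (mod 13). Hence c = [4, 10, 1, 6, 8].
  Check: interpolating c through the α_i gives m(x) = 9 + 8·x (degree < 2) with m(α_i) = c_i for every i, so c is indeed a codeword.


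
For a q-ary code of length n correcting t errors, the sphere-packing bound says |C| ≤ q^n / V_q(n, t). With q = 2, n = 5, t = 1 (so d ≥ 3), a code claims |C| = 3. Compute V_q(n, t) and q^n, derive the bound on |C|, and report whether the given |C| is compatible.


V_q(n, t) = 6, q^n = 32, Hamming bound = 5, |C| = 3 ≤ bound (satisfied).

Step 1: Compute V_q(n, t) = Σ_{j=0}^1 C(n, j) (q−1)^j.
  j = 0: C(5,0)·(1)^0 = 1·1 = 1.
  j = 1: C(5,1)·(1)^1 = 5·1 = 5.
  V_q(n, t) = 1 + 5 = 6.
Step 2: q^n = 2^5 = 32.
Step 3: Hamming bound ⌊q^n / V_q(n,t)⌋ = ⌊32/6⌋ = 5.
Step 4: Compare |C| = 3 to 5: satisfied.
The claimed |C| lies below the Hamming bound.


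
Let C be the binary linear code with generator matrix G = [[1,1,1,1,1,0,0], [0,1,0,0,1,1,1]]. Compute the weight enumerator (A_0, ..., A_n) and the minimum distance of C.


Weight distribution: A_0 = 1, A_4 = 1, A_5 = 2. Minimum distance d = 4.

Enumerate all 2^2 = 4 messages m ∈ F_2^2.
For each, compute codeword c = mG in F_2^7, then tally its weight.
  m = 00 → c = 0000000, weight = 0.
  m = 10 → c = 1111100, weight = 5.
  m = 01 → c = 0100111, weight = 4.
  m = 11 → c = 1011011, weight = 5.
Tally weights:
  weight 0: 1 codewords.
  weight 4: 1 codewords.
  weight 5: 2 codewords.
Minimum distance d = smallest w > 0 with A_w > 0 = 4.
Sanity: Σ A_w = 4 = 2^2 = 4 ✓.


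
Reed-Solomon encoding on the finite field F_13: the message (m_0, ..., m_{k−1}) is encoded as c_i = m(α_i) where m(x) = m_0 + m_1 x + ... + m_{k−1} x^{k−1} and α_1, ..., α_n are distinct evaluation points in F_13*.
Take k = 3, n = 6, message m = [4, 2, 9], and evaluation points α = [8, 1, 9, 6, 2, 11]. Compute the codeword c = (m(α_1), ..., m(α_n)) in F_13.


c = [11, 2, 10, 2, 5, 10]

Message polynomial: m(x) = 4 + 2·x + 9·x^2 (mod 13).
For each evaluation point α_i, compute m(α_i) mod 13:
  α_1 = 8: Horner steps 9 → 9 → 11, so m(8) = 11.
  α_2 = 1: Horner steps 9 → 11 → 2, so m(1) = 2.
  α_3 = 9: Horner steps 9 → 5 → 10, so m(9) = 10.
  α_4 = 6: Horner steps 9 → 4 → 2, so m(6) = 2.
  α_5 = 2: Horner steps 9 → 7 → 5, so m(2) = 5.
  α_6 = 11: Horner steps 9 → 10 → 10, so m(11) = 10.
Codeword c = [11, 2, 10, 2, 5, 10] ∈ F_13^6.


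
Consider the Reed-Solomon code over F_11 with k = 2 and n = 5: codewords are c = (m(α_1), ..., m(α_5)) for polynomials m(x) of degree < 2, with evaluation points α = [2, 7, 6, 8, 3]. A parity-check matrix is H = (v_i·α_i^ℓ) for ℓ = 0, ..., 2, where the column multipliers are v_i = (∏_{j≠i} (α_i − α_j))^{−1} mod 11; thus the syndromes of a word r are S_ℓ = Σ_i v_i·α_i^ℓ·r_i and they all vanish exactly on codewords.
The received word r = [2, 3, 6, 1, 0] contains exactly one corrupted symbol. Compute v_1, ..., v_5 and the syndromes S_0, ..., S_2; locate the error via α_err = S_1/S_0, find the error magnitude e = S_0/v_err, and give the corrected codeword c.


S = (6, 3, 7), error at position 3, error magnitude e = 1, c = [2, 3, 5, 1, 0].

Step 1: column multipliers v_i = (∏_{j≠i}(α_i − α_j))^{−1} mod 11.
  i = 1 (α = 2): (2−7)(2−6)(2−8)(2−3) = (−5)·(−4)·(−6)·(−1) = 120 ≡ 10, so v_1 = 10^{−1} = 10 (mod 11).
  i = 2 (α = 7): (7−2)(7−6)(7−8)(7−3) = 5·1·(−1)·4 = −20 ≡ 2, so v_2 = 2^{−1} = 6 (mod 11).
  i = 3 (α = 6): (6−2)(6−7)(6−8)(6−3) = 4·(−1)·(−2)·3 = 24 ≡ 2, so v_3 = 2^{−1} = 6 (mod 11).
  i = 4 (α = 8): (8−2)(8−7)(8−6)(8−3) = 6·1·2·5 = 60 ≡ 5, so v_4 = 5^{−1} = 9 (mod 11).
  i = 5 (α = 3): (3−2)(3−7)(3−6)(3−8) = 1·(−4)·(−3)·(−5) = −60 ≡ 6, so v_5 = 6^{−1} = 2 (mod 11).
  v = [10, 6, 6, 9, 2].
Step 2: syndromes of r = [2, 3, 6, 1, 0] (all sums mod 11).
  S_0 = Σ v_i r_i = 10·2 + 6·3 + 6·6 + 9·1 + 2·0 = 83 ≡ 6.
  S_1 = Σ v_i α_i r_i = 10·2·2 + 6·7·3 + 6·6·6 + 9·8·1 + 2·3·0 = 454 ≡ 3.
  α_i^2 mod 11 = [4, 5, 3, 9, 9].
  S_2 = Σ v_i α_i^2 r_i = 10·4·2 + 6·5·3 + 6·3·6 + 9·9·1 + 2·9·0 = 359 ≡ 7.
  S = (6, 3, 7) ≠ 0, so r is not a codeword (an error is present).
Step 3: locate the error. For a single error e at position i, S_ℓ = v_i·e·α_i^ℓ, so α_err = S_1/S_0.
  S_0^{−1} = 6^{−1} = 2 (mod 11), so α_err = 3·2 = 6 ≡ 6 = α_3. Error position i = 3.
  Consistency check: S_2/S_1 = 7·4 = 28 ≡ 6 = α_err ✓ (single-error assumption holds).
Step 4: error magnitude e = S_0/v_3 = S_0·∏_{j≠3}(α_3 − α_j) = 6·2 = 12 ≡ 1 (mod 11).
Step 5: correct position 3: c_3 = r_3 − e = 6 − 1 ≡ 5 (mod 11). Hence c = [2, 3, 5, 1, 0].
  Check: interpolating c through the α_i gives m(x) = 6 + 9·x (degree < 2) with m(α_i) = c_i for every i, so c is indeed a codeword.


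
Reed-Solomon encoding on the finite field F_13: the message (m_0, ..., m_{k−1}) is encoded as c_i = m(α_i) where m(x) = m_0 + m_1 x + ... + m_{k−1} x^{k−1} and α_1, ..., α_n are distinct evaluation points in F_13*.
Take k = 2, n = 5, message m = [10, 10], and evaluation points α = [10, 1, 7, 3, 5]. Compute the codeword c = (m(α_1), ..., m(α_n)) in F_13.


c = [6, 7, 2, 1, 8]

Message polynomial: m(x) = 10 + 10·x (mod 13).
For each evaluation point α_i, compute m(α_i) mod 13:
  α_1 = 10: Horner steps 10 → 6, so m(10) = 6.
  α_2 = 1: Horner steps 10 → 7, so m(1) = 7.
  α_3 = 7: Horner steps 10 → 2, so m(7) = 2.
  α_4 = 3: Horner steps 10 → 1, so m(3) = 1.
  α_5 = 5: Horner steps 10 → 8, so m(5) = 8.
Codeword c = [6, 7, 2, 1, 8] ∈ F_13^5.


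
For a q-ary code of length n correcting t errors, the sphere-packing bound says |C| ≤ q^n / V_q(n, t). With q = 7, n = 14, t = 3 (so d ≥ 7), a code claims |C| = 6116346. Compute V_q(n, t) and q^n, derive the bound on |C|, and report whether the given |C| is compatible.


V_q(n, t) = 81985, q^n = 678223072849, Hamming bound = 8272526, |C| = 6116346 ≤ bound (satisfied).

Step 1: Compute V_q(n, t) = Σ_{j=0}^3 C(n, j) (q−1)^j.
  j = 0: C(14,0)·(6)^0 = 1·1 = 1.
  j = 1: C(14,1)·(6)^1 = 14·6 = 84.
  j = 2: C(14,2)·(6)^2 = 91·36 = 3276.
  j = 3: C(14,3)·(6)^3 = 364·216 = 78624.
  V_q(n, t) = 1 + 84 + 3276 + 78624 = 81985.
Step 2: q^n = 7^14 = 678223072849.
Step 3: Hamming bound ⌊q^n / V_q(n,t)⌋ = ⌊678223072849/81985⌋ = 8272526.
Step 4: Compare |C| = 6116346 to 8272526: satisfied.
The claimed |C| lies below the Hamming bound.


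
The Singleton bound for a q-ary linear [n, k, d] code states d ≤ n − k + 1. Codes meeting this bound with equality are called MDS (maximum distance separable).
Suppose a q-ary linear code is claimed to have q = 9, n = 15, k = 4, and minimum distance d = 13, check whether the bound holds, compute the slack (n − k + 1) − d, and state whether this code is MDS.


Singleton RHS = n − k + 1 = 12, slack = -1, bound violated (no such code; not MDS).

Singleton bound: d ≤ n − k + 1.
Here n = 15, k = 4, so n − k + 1 = 12.
Given d = 13, check d ≤ 12: NO.
Slack = (n − k + 1) − d = -1.
The slack is negative: d = 13 exceeds n − k + 1 = 12 by 1, so the Singleton bound is violated and no linear [15, 4, 13]_9 code can exist. In particular it is not MDS (MDS requires d = n − k + 1 exactly).
Description: the claimed parameters are [15, 4, 13]_9; such a code would be impossible (violates the Singleton bound).


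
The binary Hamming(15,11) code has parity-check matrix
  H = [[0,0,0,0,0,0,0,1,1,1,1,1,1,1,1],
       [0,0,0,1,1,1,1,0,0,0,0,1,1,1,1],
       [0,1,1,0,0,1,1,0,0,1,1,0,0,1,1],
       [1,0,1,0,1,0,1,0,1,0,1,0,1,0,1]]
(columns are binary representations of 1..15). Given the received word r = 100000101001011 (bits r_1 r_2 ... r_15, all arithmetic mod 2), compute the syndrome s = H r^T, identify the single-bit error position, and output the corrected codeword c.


s = (0, 0, 1, 0)^T, error position = 2, corrected codeword c = 110000101001011

Compute s = H r^T mod 2 one row at a time:
  s_1 = 0 + 1 + 0 + 0 + 1 + 0 + 1 + 1 = 4 ≡ 0 (mod 2).
  s_2 = 0 + 0 + 0 + 1 + 1 + 0 + 1 + 1 = 4 ≡ 0 (mod 2).
  s_3 = 0 + 0 + 0 + 1 + 0 + 0 + 1 + 1 = 3 ≡ 1 (mod 2).
  s_4 = 1 + 0 + 0 + 1 + 1 + 0 + 0 + 1 = 4 ≡ 0 (mod 2).
s = (0, 0, 1, 0)^T — this equals column 2 of H (binary 0010), so error is at position 2.
Correct: flip bit 2 of r = 100000101001011 to get c = 110000101001011.


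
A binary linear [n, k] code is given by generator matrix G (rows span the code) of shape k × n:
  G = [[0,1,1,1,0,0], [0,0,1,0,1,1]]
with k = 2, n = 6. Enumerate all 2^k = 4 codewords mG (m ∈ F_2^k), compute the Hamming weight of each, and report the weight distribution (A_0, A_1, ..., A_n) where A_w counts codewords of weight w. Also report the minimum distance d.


Weight distribution: A_0 = 1, A_3 = 2, A_4 = 1. Minimum distance d = 3.

Enumerate all 2^2 = 4 messages m ∈ F_2^2.
For each, compute codeword c = mG in F_2^6, then tally its weight.
  m = 00 → c = 000000, weight = 0.
  m = 10 → c = 011100, weight = 3.
  m = 01 → c = 001011, weight = 3.
  m = 11 → c = 010111, weight = 4.
Tally weights:
  weight 0: 1 codewords.
  weight 3: 2 codewords.
  weight 4: 1 codewords.
Minimum distance d = smallest w > 0 with A_w > 0 = 3.
Sanity: Σ A_w = 4 = 2^2 = 4 ✓.


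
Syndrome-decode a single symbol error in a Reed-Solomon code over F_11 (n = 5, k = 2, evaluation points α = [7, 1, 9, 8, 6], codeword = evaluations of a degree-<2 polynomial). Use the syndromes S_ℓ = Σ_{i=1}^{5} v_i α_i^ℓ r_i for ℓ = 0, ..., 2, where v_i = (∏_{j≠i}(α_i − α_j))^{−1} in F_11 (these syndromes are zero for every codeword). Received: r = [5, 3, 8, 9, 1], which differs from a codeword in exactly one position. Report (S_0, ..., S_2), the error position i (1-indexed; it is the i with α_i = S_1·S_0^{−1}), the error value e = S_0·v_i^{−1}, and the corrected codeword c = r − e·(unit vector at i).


S = (7, 8, 6), error at position 3, error magnitude e = 6, c = [5, 3, 2, 9, 1].

Step 1: column multipliers v_i = (∏_{j≠i}(α_i − α_j))^{−1} mod 11.
  i = 1 (α = 7): (7−1)(7−9)(7−8)(7−6) = 6·(−2)·(−1)·1 = 12 ≡ 1, so v_1 = 1^{−1} = 1 (mod 11).
  i = 2 (α = 1): (1−7)(1−9)(1−8)(1−6) = (−6)·(−8)·(−7)·(−5) = 1680 ≡ 8, so v_2 = 8^{−1} = 7 (mod 11).
  i = 3 (α = 9): (9−7)(9−1)(9−8)(9−6) = 2·8·1·3 = 48 ≡ 4, so v_3 = 4^{−1} = 3 (mod 11).
  i = 4 (α = 8): (8−7)(8−1)(8−9)(8−6) = 1·7·(−1)·2 = −14 ≡ 8, so v_4 = 8^{−1} = 7 (mod 11).
  i = 5 (α = 6): (6−7)(6−1)(6−9)(6−8) = (−1)·5·(−3)·(−2) = −30 ≡ 3, so v_5 = 3^{−1} = 4 (mod 11).
  v = [1, 7, 3, 7, 4].
Step 2: syndromes of r = [5, 3, 8, 9, 1] (all sums mod 11).
  S_0 = Σ v_i r_i = 1·5 + 7·3 + 3·8 + 7·9 + 4·1 = 117 ≡ 7.
  S_1 = Σ v_i α_i r_i = 1·7·5 + 7·1·3 + 3·9·8 + 7·8·9 + 4·6·1 = 800 ≡ 8.
  α_i^2 mod 11 = [5, 1, 4, 9, 3].
  S_2 = Σ v_i α_i^2 r_i = 1·5·5 + 7·1·3 + 3·4·8 + 7·9·9 + 4·3·1 = 721 ≡ 6.
  S = (7, 8, 6) ≠ 0, so r is not a codeword (an error is present).
Step 3: locate the error. For a single error e at position i, S_ℓ = v_i·e·α_i^ℓ, so α_err = S_1/S_0.
  S_0^{−1} = 7^{−1} = 8 (mod 11), so α_err = 8·8 = 64 ≡ 9 = α_3. Error position i = 3.
  Consistency check: S_2/S_1 = 6·7 = 42 ≡ 9 = α_err ✓ (single-error assumption holds).
Step 4: error magnitude e = S_0/v_3 = S_0·∏_{j≠3}(α_3 − α_j) = 7·4 = 28 ≡ 6 (mod 11).
Step 5: correct position 3: c_3 = r_3 − e = 8 − 6 ≡ 2 (mod 11). Hence c = [5, 3, 2, 9, 1].
  Check: interpolating c through the α_i gives m(x) = 10 + 4·x (degree < 2) with m(α_i) = c_i for every i, so c is indeed a codeword.


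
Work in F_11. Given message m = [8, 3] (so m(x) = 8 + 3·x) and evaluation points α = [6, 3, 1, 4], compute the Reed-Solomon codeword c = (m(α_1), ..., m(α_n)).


c = [4, 6, 0, 9]

Message polynomial: m(x) = 8 + 3·x (mod 11).
For each evaluation point α_i, compute m(α_i) mod 11:
  α_1 = 6: Horner steps 3 → 4, so m(6) = 4.
  α_2 = 3: Horner steps 3 → 6, so m(3) = 6.
  α_3 = 1: Horner steps 3 → 0, so m(1) = 0.
  α_4 = 4: Horner steps 3 → 9, so m(4) = 9.
Codeword c = [4, 6, 0, 9] ∈ F_11^4.


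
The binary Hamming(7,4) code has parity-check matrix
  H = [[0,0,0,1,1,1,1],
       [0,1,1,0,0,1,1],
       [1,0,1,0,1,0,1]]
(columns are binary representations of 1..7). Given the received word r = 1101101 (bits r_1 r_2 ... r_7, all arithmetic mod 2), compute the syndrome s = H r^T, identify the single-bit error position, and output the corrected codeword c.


s = (1, 0, 1)^T, error position = 5, corrected codeword c = 1101001

Compute s = H r^T mod 2 one row at a time:
  s_1 = 1 + 1 + 0 + 1 = 3 ≡ 1 (mod 2).
  s_2 = 1 + 0 + 0 + 1 = 2 ≡ 0 (mod 2).
  s_3 = 1 + 0 + 1 + 1 = 3 ≡ 1 (mod 2).
s = (1, 0, 1)^T — this equals column 5 of H (binary 101), so error is at position 5.
Correct: flip bit 5 of r = 1101101 to get c = 1101001.


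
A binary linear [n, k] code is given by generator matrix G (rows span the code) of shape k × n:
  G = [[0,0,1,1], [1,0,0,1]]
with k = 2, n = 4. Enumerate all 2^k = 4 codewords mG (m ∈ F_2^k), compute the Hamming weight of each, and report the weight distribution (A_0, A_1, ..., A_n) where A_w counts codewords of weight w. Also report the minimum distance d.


Weight distribution: A_0 = 1, A_2 = 3. Minimum distance d = 2.

Enumerate all 2^2 = 4 messages m ∈ F_2^2.
For each, compute codeword c = mG in F_2^4, then tally its weight.
  m = 00 → c = 0000, weight = 0.
  m = 10 → c = 0011, weight = 2.
  m = 01 → c = 1001, weight = 2.
  m = 11 → c = 1010, weight = 2.
Tally weights:
  weight 0: 1 codewords.
  weight 2: 3 codewords.
Minimum distance d = smallest w > 0 with A_w > 0 = 2.
Sanity: Σ A_w = 4 = 2^2 = 4 ✓.


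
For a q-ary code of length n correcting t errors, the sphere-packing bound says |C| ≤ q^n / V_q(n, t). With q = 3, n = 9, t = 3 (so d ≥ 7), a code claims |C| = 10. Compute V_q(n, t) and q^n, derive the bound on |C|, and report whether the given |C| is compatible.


V_q(n, t) = 835, q^n = 19683, Hamming bound = 23, |C| = 10 ≤ bound (satisfied).

Step 1: Compute V_q(n, t) = Σ_{j=0}^3 C(n, j) (q−1)^j.
  j = 0: C(9,0)·(2)^0 = 1·1 = 1.
  j = 1: C(9,1)·(2)^1 = 9·2 = 18.
  j = 2: C(9,2)·(2)^2 = 36·4 = 144.
  j = 3: C(9,3)·(2)^3 = 84·8 = 672.
  V_q(n, t) = 1 + 18 + 144 + 672 = 835.
Step 2: q^n = 3^9 = 19683.
Step 3: Hamming bound ⌊q^n / V_q(n,t)⌋ = ⌊19683/835⌋ = 23.
Step 4: Compare |C| = 10 to 23: satisfied.
The claimed |C| lies below the Hamming bound.


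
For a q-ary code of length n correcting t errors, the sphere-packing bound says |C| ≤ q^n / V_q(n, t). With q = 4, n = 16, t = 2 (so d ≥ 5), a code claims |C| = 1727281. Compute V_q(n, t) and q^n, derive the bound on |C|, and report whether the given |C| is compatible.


V_q(n, t) = 1129, q^n = 4294967296, Hamming bound = 3804222, |C| = 1727281 ≤ bound (satisfied).

Step 1: Compute V_q(n, t) = Σ_{j=0}^2 C(n, j) (q−1)^j.
  j = 0: C(16,0)·(3)^0 = 1·1 = 1.
  j = 1: C(16,1)·(3)^1 = 16·3 = 48.
  j = 2: C(16,2)·(3)^2 = 120·9 = 1080.
  V_q(n, t) = 1 + 48 + 1080 = 1129.
Step 2: q^n = 4^16 = 4294967296.
Step 3: Hamming bound ⌊q^n / V_q(n,t)⌋ = ⌊4294967296/1129⌋ = 3804222.
Step 4: Compare |C| = 1727281 to 3804222: satisfied.
The claimed |C| lies below the Hamming bound.


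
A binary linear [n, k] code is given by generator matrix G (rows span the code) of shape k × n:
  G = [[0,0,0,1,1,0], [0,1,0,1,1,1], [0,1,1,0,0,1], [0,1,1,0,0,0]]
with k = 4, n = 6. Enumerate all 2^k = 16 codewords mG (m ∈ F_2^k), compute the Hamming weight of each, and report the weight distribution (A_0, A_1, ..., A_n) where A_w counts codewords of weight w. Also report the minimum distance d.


Weight distribution: A_0 = 1, A_1 = 3, A_2 = 4, A_3 = 4, A_4 = 3, A_5 = 1. Minimum distance d = 1.

Enumerate all 2^4 = 16 messages m ∈ F_2^4.
For each, compute codeword c = mG in F_2^6, then tally its weight.
  m = 0000 → c = 000000, weight = 0.
  m = 1000 → c = 000110, weight = 2.
  m = 0100 → c = 010111, weight = 4.
  m = 1100 → c = 010001, weight = 2.
  m = 0010 → c = 011001, weight = 3.
  m = 1010 → c = 011111, weight = 5.
  m = 0110 → c = 001110, weight = 3.
  m = 1110 → c = 001000, weight = 1.
  m = 0001 → c = 011000, weight = 2.
  m = 1001 → c = 011110, weight = 4.
  m = 0101 → c = 001111, weight = 4.
  m = 1101 → c = 001001, weight = 2.
  m = 0011 → c = 000001, weight = 1.
  m = 1011 → c = 000111, weight = 3.
  m = 0111 → c = 010110, weight = 3.
  m = 1111 → c = 010000, weight = 1.
Tally weights:
  weight 0: 1 codewords.
  weight 1: 3 codewords.
  weight 2: 4 codewords.
  weight 3: 4 codewords.
  weight 4: 3 codewords.
  weight 5: 1 codewords.
Minimum distance d = smallest w > 0 with A_w > 0 = 1.
Sanity: Σ A_w = 16 = 2^4 = 16 ✓.


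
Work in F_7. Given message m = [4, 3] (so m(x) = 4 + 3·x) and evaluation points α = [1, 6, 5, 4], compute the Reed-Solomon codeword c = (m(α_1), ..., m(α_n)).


c = [0, 1, 5, 2]

Message polynomial: m(x) = 4 + 3·x (mod 7).
For each evaluation point α_i, compute m(α_i) mod 7:
  α_1 = 1: Horner steps 3 → 0, so m(1) = 0.
  α_2 = 6: Horner steps 3 → 1, so m(6) = 1.
  α_3 = 5: Horner steps 3 → 5, so m(5) = 5.
  α_4 = 4: Horner steps 3 → 2, so m(4) = 2.
Codeword c = [0, 1, 5, 2] ∈ F_7^4.


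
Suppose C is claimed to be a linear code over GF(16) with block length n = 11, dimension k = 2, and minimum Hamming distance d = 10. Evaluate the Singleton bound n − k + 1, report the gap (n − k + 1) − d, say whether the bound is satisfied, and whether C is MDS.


Singleton RHS = n − k + 1 = 10, slack = 0, bound satisfied, MDS.

Singleton bound: d ≤ n − k + 1.
Here n = 11, k = 2, so n − k + 1 = 10.
Given d = 10, check d ≤ 10: YES.
Slack = (n − k + 1) − d = 0.
The code is MDS (slack = 0).
Description: the claimed parameters are [11, 2, 10]_16; such a code would be MDS (meets Singleton bound).


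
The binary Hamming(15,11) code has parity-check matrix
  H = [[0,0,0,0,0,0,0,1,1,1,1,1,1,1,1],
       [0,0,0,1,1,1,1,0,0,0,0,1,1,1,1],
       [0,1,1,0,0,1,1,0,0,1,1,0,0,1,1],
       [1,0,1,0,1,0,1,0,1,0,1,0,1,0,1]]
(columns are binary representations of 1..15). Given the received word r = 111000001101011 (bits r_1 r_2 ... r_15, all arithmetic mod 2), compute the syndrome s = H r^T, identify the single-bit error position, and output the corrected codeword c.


s = (1, 1, 1, 0)^T, error position = 14, corrected codeword c = 111000001101001

Compute s = H r^T mod 2 one row at a time:
  s_1 = 0 + 1 + 1 + 0 + 1 + 0 + 1 + 1 = 5 ≡ 1 (mod 2).
  s_2 = 0 + 0 + 0 + 0 + 1 + 0 + 1 + 1 = 3 ≡ 1 (mod 2).
  s_3 = 1 + 1 + 0 + 0 + 1 + 0 + 1 + 1 = 5 ≡ 1 (mod 2).
  s_4 = 1 + 1 + 0 + 0 + 1 + 0 + 0 + 1 = 4 ≡ 0 (mod 2).
s = (1, 1, 1, 0)^T — this equals column 14 of H (binary 1110), so error is at position 14.
Correct: flip bit 14 of r = 111000001101011 to get c = 111000001101001.


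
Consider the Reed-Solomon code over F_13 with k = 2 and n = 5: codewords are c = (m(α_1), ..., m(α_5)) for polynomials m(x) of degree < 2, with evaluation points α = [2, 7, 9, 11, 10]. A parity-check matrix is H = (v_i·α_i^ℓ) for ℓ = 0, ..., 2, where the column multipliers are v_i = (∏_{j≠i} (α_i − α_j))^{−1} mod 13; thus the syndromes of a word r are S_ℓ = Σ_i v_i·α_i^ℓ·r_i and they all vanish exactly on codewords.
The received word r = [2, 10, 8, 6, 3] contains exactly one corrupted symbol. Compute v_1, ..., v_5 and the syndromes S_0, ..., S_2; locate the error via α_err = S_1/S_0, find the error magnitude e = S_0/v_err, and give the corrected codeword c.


S = (11, 6, 8), error at position 5, error magnitude e = 9, c = [2, 10, 8, 6, 7].

Step 1: column multipliers v_i = (∏_{j≠i}(α_i − α_j))^{−1} mod 13.
  i = 1 (α = 2): (2−7)(2−9)(2−11)(2−10) = (−5)·(−7)·(−9)·(−8) = 2520 ≡ 11, so v_1 = 11^{−1} = 6 (mod 13).
  i = 2 (α = 7): (7−2)(7−9)(7−11)(7−10) = 5·(−2)·(−4)·(−3) = −120 ≡ 10, so v_2 = 10^{−1} = 4 (mod 13).
  i = 3 (α = 9): (9−2)(9−7)(9−11)(9−10) = 7·2·(−2)·(−1) = 28 ≡ 2, so v_3 = 2^{−1} = 7 (mod 13).
  i = 4 (α = 11): (11−2)(11−7)(11−9)(11−10) = 9·4·2·1 = 72 ≡ 7, so v_4 = 7^{−1} = 2 (mod 13).
  i = 5 (α = 10): (10−2)(10−7)(10−9)(10−11) = 8·3·1·(−1) = −24 ≡ 2, so v_5 = 2^{−1} = 7 (mod 13).
  v = [6, 4, 7, 2, 7].
Step 2: syndromes of r = [2, 10, 8, 6, 3] (all sums mod 13).
  S_0 = Σ v_i r_i = 6·2 + 4·10 + 7·8 + 2·6 + 7·3 = 141 ≡ 11.
  S_1 = Σ v_i α_i r_i = 6·2·2 + 4·7·10 + 7·9·8 + 2·11·6 + 7·10·3 = 1150 ≡ 6.
  α_i^2 mod 13 = [4, 10, 3, 4, 9].
  S_2 = Σ v_i α_i^2 r_i = 6·4·2 + 4·10·10 + 7·3·8 + 2·4·6 + 7·9·3 = 853 ≡ 8.
  S = (11, 6, 8) ≠ 0, so r is not a codeword (an error is present).
Step 3: locate the error. For a single error e at position i, S_ℓ = v_i·e·α_i^ℓ, so α_err = S_1/S_0.
  S_0^{−1} = 11^{−1} = 6 (mod 13), so α_err = 6·6 = 36 ≡ 10 = α_5. Error position i = 5.
  Consistency check: S_2/S_1 = 8·11 = 88 ≡ 10 = α_err ✓ (single-error assumption holds).
Step 4: error magnitude e = S_0/v_5 = S_0·∏_{j≠5}(α_5 − α_j) = 11·2 = 22 ≡ 9 (mod 13).
Step 5: correct position 5: c_5 = r_5 − e = 3 − 9 ≡ 7 (mod 13). Hence c = [2, 10, 8, 6, 7].
  Check: interpolating c through the α_i gives m(x) = 4 + 12·x (degree < 2) with m(α_i) = c_i for every i, so c is indeed a codeword.


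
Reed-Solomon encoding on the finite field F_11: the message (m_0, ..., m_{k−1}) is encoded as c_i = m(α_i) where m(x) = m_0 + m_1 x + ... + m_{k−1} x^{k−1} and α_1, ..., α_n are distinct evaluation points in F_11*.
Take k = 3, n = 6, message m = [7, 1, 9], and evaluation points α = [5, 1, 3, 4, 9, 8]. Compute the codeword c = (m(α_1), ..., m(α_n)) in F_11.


c = [6, 6, 3, 1, 8, 8]

Message polynomial: m(x) = 7 + 1·x + 9·x^2 (mod 11).
For each evaluation point α_i, compute m(α_i) mod 11:
  α_1 = 5: Horner steps 9 → 2 → 6, so m(5) = 6.
  α_2 = 1: Horner steps 9 → 10 → 6, so m(1) = 6.
  α_3 = 3: Horner steps 9 → 6 → 3, so m(3) = 3.
  α_4 = 4: Horner steps 9 → 4 → 1, so m(4) = 1.
  α_5 = 9: Horner steps 9 → 5 → 8, so m(9) = 8.
  α_6 = 8: Horner steps 9 → 7 → 8, so m(8) = 8.
Codeword c = [6, 6, 3, 1, 8, 8] ∈ F_11^6.


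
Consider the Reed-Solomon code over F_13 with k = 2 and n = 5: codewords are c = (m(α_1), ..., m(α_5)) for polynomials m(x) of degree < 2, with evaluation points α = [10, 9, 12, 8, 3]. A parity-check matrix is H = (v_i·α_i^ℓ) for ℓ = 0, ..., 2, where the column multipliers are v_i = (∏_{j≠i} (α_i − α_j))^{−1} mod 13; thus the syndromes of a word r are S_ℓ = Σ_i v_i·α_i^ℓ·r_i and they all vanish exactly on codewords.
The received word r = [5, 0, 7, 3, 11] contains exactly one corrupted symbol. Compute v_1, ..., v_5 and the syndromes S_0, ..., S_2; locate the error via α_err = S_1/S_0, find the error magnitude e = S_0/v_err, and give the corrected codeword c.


S = (7, 11, 8), error at position 2, error magnitude e = 9, c = [5, 4, 7, 3, 11].

Step 1: column multipliers v_i = (∏_{j≠i}(α_i − α_j))^{−1} mod 13.
  i = 1 (α = 10): (10−9)(10−12)(10−8)(10−3) = 1·(−2)·2·7 = −28 ≡ 11, so v_1 = 11^{−1} = 6 (mod 13).
  i = 2 (α = 9): (9−10)(9−12)(9−8)(9−3) = (−1)·(−3)·1·6 = 18 ≡ 5, so v_2 = 5^{−1} = 8 (mod 13).
  i = 3 (α = 12): (12−10)(12−9)(12−8)(12−3) = 2·3·4·9 = 216 ≡ 8, so v_3 = 8^{−1} = 5 (mod 13).
  i = 4 (α = 8): (8−10)(8−9)(8−12)(8−3) = (−2)·(−1)·(−4)·5 = −40 ≡ 12, so v_4 = 12^{−1} = 12 (mod 13).
  i = 5 (α = 3): (3−10)(3−9)(3−12)(3−8) = (−7)·(−6)·(−9)·(−5) = 1890 ≡ 5, so v_5 = 5^{−1} = 8 (mod 13).
  v = [6, 8, 5, 12, 8].
Step 2: syndromes of r = [5, 0, 7, 3, 11] (all sums mod 13).
  S_0 = Σ v_i r_i = 6·5 + 8·0 + 5·7 + 12·3 + 8·11 = 189 ≡ 7.
  S_1 = Σ v_i α_i r_i = 6·10·5 + 8·9·0 + 5·12·7 + 12·8·3 + 8·3·11 = 1272 ≡ 11.
  α_i^2 mod 13 = [9, 3, 1, 12, 9].
  S_2 = Σ v_i α_i^2 r_i = 6·9·5 + 8·3·0 + 5·1·7 + 12·12·3 + 8·9·11 = 1529 ≡ 8.
  S = (7, 11, 8) ≠ 0, so r is not a codeword (an error is present).
Step 3: locate the error. For a single error e at position i, S_ℓ = v_i·e·α_i^ℓ, so α_err = S_1/S_0.
  S_0^{−1} = 7^{−1} = 2 (mod 13), so α_err = 11·2 = 22 ≡ 9 = α_2. Error position i = 2.
  Consistency check: S_2/S_1 = 8·6 = 48 ≡ 9 = α_err ✓ (single-error assumption holds).
Step 4: error magnitude e = S_0/v_2 = S_0·∏_{j≠2}(α_2 − α_j) = 7·5 = 35 ≡ 9 (mod 13).
Step 5: correct position 2: c_2 = r_2 − e = 0 − 9 ≡ 4 (mod 13). Hence c = [5, 4, 7, 3, 11].
  Check: interpolating c through the α_i gives m(x) = 8 + 1·x (degree < 2) with m(α_i) = c_i for every i, so c is indeed a codeword.


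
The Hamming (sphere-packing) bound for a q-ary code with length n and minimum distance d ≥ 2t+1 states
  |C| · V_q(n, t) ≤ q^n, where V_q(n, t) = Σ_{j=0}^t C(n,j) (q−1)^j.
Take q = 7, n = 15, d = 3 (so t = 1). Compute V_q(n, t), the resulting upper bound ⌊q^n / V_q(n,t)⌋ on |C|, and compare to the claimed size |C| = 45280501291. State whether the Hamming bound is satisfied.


V_q(n, t) = 91, q^n = 4747561509943, Hamming bound = 52171005603, |C| = 45280501291 ≤ bound (satisfied).

Step 1: Compute V_q(n, t) = Σ_{j=0}^1 C(n, j) (q−1)^j.
  j = 0: C(15,0)·(6)^0 = 1·1 = 1.
  j = 1: C(15,1)·(6)^1 = 15·6 = 90.
  V_q(n, t) = 1 + 90 = 91.
Step 2: q^n = 7^15 = 4747561509943.
Step 3: Hamming bound ⌊q^n / V_q(n,t)⌋ = ⌊4747561509943/91⌋ = 52171005603.
Step 4: Compare |C| = 45280501291 to 52171005603: satisfied.
The claimed |C| lies below the Hamming bound.


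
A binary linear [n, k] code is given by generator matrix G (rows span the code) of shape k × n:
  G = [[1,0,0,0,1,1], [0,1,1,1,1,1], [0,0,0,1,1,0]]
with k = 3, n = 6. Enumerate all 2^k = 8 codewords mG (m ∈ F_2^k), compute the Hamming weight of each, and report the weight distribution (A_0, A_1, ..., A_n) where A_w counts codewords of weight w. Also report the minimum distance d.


Weight distribution: A_0 = 1, A_2 = 1, A_3 = 3, A_4 = 2, A_5 = 1. Minimum distance d = 2.

Enumerate all 2^3 = 8 messages m ∈ F_2^3.
For each, compute codeword c = mG in F_2^6, then tally its weight.
  m = 000 → c = 000000, weight = 0.
  m = 100 → c = 100011, weight = 3.
  m = 010 → c = 011111, weight = 5.
  m = 110 → c = 111100, weight = 4.
  m = 001 → c = 000110, weight = 2.
  m = 101 → c = 100101, weight = 3.
  m = 011 → c = 011001, weight = 3.
  m = 111 → c = 111010, weight = 4.
Tally weights:
  weight 0: 1 codewords.
  weight 2: 1 codewords.
  weight 3: 3 codewords.
  weight 4: 2 codewords.
  weight 5: 1 codewords.
Minimum distance d = smallest w > 0 with A_w > 0 = 2.
Sanity: Σ A_w = 8 = 2^3 = 8 ✓.


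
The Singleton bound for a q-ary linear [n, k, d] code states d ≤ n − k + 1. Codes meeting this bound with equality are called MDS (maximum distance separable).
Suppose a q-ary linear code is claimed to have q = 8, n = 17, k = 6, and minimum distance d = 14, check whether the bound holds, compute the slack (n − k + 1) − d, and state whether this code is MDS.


Singleton RHS = n − k + 1 = 12, slack = -2, bound violated (no such code; not MDS).

Singleton bound: d ≤ n − k + 1.
Here n = 17, k = 6, so n − k + 1 = 12.
Given d = 14, check d ≤ 12: NO.
Slack = (n − k + 1) − d = -2.
The slack is negative: d = 14 exceeds n − k + 1 = 12 by 2, so the Singleton bound is violated and no linear [17, 6, 14]_8 code can exist. In particular it is not MDS (MDS requires d = n − k + 1 exactly).
Description: the claimed parameters are [17, 6, 14]_8; such a code would be impossible (violates the Singleton bound).


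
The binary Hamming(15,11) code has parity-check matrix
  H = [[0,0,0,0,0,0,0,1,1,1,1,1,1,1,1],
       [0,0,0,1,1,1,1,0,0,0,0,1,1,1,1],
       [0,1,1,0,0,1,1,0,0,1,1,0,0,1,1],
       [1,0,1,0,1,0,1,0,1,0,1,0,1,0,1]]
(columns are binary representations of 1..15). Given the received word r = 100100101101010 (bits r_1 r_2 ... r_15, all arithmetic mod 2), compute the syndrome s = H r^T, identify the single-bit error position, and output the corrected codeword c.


s = (0, 0, 1, 1)^T, error position = 3, corrected codeword c = 101100101101010

Compute s = H r^T mod 2 one row at a time:
  s_1 = 0 + 1 + 1 + 0 + 1 + 0 + 1 + 0 = 4 ≡ 0 (mod 2).
  s_2 = 1 + 0 + 0 + 1 + 1 + 0 + 1 + 0 = 4 ≡ 0 (mod 2).
  s_3 = 0 + 0 + 0 + 1 + 1 + 0 + 1 + 0 = 3 ≡ 1 (mod 2).
  s_4 = 1 + 0 + 0 + 1 + 1 + 0 + 0 + 0 = 3 ≡ 1 (mod 2).
s = (0, 0, 1, 1)^T — this equals column 3 of H (binary 0011), so error is at position 3.
Correct: flip bit 3 of r = 100100101101010 to get c = 101100101101010.


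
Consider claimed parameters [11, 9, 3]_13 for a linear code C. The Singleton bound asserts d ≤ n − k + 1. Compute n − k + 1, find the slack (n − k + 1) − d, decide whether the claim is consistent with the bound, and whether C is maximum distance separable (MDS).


Singleton RHS = n − k + 1 = 3, slack = 0, bound satisfied, MDS.

Singleton bound: d ≤ n − k + 1.
Here n = 11, k = 9, so n − k + 1 = 3.
Given d = 3, check d ≤ 3: YES.
Slack = (n − k + 1) − d = 0.
The code is MDS (slack = 0).
Description: the claimed parameters are [11, 9, 3]_13; such a code would be MDS (meets Singleton bound).


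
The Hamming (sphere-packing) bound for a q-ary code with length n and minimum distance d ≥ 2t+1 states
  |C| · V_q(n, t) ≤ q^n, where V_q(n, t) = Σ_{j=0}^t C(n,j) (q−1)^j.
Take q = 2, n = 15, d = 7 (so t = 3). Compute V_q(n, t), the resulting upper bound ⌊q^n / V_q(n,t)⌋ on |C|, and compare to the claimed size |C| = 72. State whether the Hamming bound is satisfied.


V_q(n, t) = 576, q^n = 32768, Hamming bound = 56, |C| = 72 > bound (violated).

Step 1: Compute V_q(n, t) = Σ_{j=0}^3 C(n, j) (q−1)^j.
  j = 0: C(15,0)·(1)^0 = 1·1 = 1.
  j = 1: C(15,1)·(1)^1 = 15·1 = 15.
  j = 2: C(15,2)·(1)^2 = 105·1 = 105.
  j = 3: C(15,3)·(1)^3 = 455·1 = 455.
  V_q(n, t) = 1 + 15 + 105 + 455 = 576.
Step 2: q^n = 2^15 = 32768.
Step 3: Hamming bound ⌊q^n / V_q(n,t)⌋ = ⌊32768/576⌋ = 56.
Step 4: Compare |C| = 72 to 56: violated.
The claimed |C| lies above the Hamming bound, so no 2-ary code of length 15 with d ≥ 7 can have 72 codewords.


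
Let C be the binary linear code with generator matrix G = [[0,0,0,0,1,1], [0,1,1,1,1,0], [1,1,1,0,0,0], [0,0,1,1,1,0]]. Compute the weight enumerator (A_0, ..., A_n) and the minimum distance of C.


Weight distribution: A_0 = 1, A_1 = 1, A_2 = 2, A_3 = 6, A_4 = 5, A_5 = 1. Minimum distance d = 1.

Enumerate all 2^4 = 16 messages m ∈ F_2^4.
For each, compute codeword c = mG in F_2^6, then tally its weight.
  m = 0000 → c = 000000, weight = 0.
  m = 1000 → c = 000011, weight = 2.
  m = 0100 → c = 011110, weight = 4.
  m = 1100 → c = 011101, weight = 4.
  m = 0010 → c = 111000, weight = 3.
  m = 1010 → c = 111011, weight = 5.
  m = 0110 → c = 100110, weight = 3.
  m = 1110 → c = 100101, weight = 3.
  m = 0001 → c = 001110, weight = 3.
  m = 1001 → c = 001101, weight = 3.
  m = 0101 → c = 010000, weight = 1.
  m = 1101 → c = 010011, weight = 3.
  m = 0011 → c = 110110, weight = 4.
  m = 1011 → c = 110101, weight = 4.
  m = 0111 → c = 101000, weight = 2.
  m = 1111 → c = 101011, weight = 4.
Tally weights:
  weight 0: 1 codewords.
  weight 1: 1 codewords.
  weight 2: 2 codewords.
  weight 3: 6 codewords.
  weight 4: 5 codewords.
  weight 5: 1 codewords.
Minimum distance d = smallest w > 0 with A_w > 0 = 1.
Sanity: Σ A_w = 16 = 2^4 = 16 ✓.


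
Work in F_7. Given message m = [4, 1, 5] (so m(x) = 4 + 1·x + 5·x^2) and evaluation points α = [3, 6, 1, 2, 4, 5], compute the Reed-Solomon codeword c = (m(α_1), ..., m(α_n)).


c = [3, 1, 3, 5, 4, 1]

Message polynomial: m(x) = 4 + 1·x + 5·x^2 (mod 7).
For each evaluation point α_i, compute m(α_i) mod 7:
  α_1 = 3: Horner steps 5 → 2 → 3, so m(3) = 3.
  α_2 = 6: Horner steps 5 → 3 → 1, so m(6) = 1.
  α_3 = 1: Horner steps 5 → 6 → 3, so m(1) = 3.
  α_4 = 2: Horner steps 5 → 4 → 5, so m(2) = 5.
  α_5 = 4: Horner steps 5 → 0 → 4, so m(4) = 4.
  α_6 = 5: Horner steps 5 → 5 → 1, so m(5) = 1.
Codeword c = [3, 1, 3, 5, 4, 1] ∈ F_7^6.
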